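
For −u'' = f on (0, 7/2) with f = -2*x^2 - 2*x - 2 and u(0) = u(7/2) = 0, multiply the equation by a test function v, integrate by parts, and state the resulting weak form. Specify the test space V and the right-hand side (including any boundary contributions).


V = H^1_0(0, 7/2) (so v(0) = v(7/2) = 0); weak form: ∫_0^7/2 u'v' dx = ∫_0^7/2 (-2*x^2 - 2*x - 2) v dx for all v ∈ V.

Multiply both sides by a test function v and integrate from 0 to 7/2:
  ∫_0^7/2 −u''(x) v(x) dx = ∫_0^7/2 f(x) v(x) dx.
Integrate the LHS by parts once:
  ∫_0^7/2 −u'' v dx = −[u'(x) v(x)]_0^7/2 + ∫_0^7/2 u'(x) v'(x) dx.
Thus ∫_0^7/2 u'(x) v'(x) dx = ∫_0^7/2 f(x) v(x) dx + [u'(x) v(x)]_0^7/2.
Choose V so that boundary terms are either known or forced to vanish.
u is Dirichlet: u(0) = u(7/2) = 0. Let V = H^1_0(0, 7/2); then v(0) = v(7/2) = 0, and [u' v]_0^7/2 = 0.
Weak formulation: find u (satisfying any essential BC) such that ∫_0^7/2 u'(x) v'(x) dx = ∫_0^7/2 f v dx for all v ∈ V.
Substituting f(x) = -2*x^2 - 2*x - 2, the right-hand side is ∫_0^7/2 (-2*x^2 - 2*x - 2) v dx.


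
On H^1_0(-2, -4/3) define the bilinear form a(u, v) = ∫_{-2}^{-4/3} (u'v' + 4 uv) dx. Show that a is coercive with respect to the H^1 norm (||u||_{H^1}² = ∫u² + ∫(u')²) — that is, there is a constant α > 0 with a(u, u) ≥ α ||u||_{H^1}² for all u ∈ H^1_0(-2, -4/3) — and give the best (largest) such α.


α = 1

Coercivity of a(·,·) on H^1_0(-2, -4/3) means a(u, u) ≥ α ||u||_{H^1}² for every u ∈ H^1_0.
The interval has length L = 2/3, and Poincaré/coercivity depend only on L. Here a(u, u) = ∫(u')² + (4)·∫u².
Here c = 4 ≥ 1, so a(u,u) = ∫(u')² + c∫u² ≥ ∫(u')² + ∫u² = ||u||_{H^1}², i.e. α = 1 works. No larger α is possible: a(u,u) ≥ α||u||_{H^1}² means (1−α)∫(u')² ≥ (α−c)∫u², and for the modes u_n = sin(nπ(x−x₀)/L) (x₀ the left endpoint) one has ∫u_n²/∫(u_n')² = (L/(nπ))² → 0, so a(u_n,u_n)/||u_n||_{H^1}² → 1. Hence the optimal constant is α = 1.
Therefore α = 1.


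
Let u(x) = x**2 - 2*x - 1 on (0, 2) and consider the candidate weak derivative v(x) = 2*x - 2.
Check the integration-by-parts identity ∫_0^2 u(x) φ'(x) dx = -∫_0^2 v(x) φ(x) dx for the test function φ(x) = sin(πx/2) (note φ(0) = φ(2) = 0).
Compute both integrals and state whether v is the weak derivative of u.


LHS = 0, RHS = 0. Yes, v = u' weakly.

u(x) = x**2 - 2*x - 1, classical derivative u'(x) = 2*x - 2.
φ(x) = sin(πx/2), so φ'(x) = π*cos(π*x/2)/2.
Note φ(0) = φ(2) = 0, so the boundary term u·φ vanishes.
LHS = ∫_0^2 u(x) φ'(x) dx = ∫_0^2 (π*x^2*cos(π*x/2)/2 - π*x*cos(π*x/2) - π*cos(π*x/2)/2) dx. Term by term:
  ∫_0^2 -π*cos(π*x/2)/2 dx = 0;  ∫_0^2 π*x^2*cos(π*x/2)/2 dx = -8/π;  ∫_0^2 -π*x*cos(π*x/2) dx = 8/π.
Sum: 0 − 8/π + 8/π = 0.
So LHS = 0.
∫_0^2 v(x) φ(x) dx = ∫_0^2 (2*x*sin(π*x/2) - 2*sin(π*x/2)) dx. Term by term:
  ∫_0^2 -2*sin(π*x/2) dx = -8/π;  ∫_0^2 2*x*sin(π*x/2) dx = 8/π.
Sum: -8/π + 8/π = 0.
So RHS = -∫_0^2 v(x) φ(x) dx = 0.
LHS = RHS, so the identity holds for this test φ.
Moreover u is smooth here and v(x) = u'(x) = 2*x - 2 pointwise, so the identity holds for every test function. Hence v is the weak derivative of u.


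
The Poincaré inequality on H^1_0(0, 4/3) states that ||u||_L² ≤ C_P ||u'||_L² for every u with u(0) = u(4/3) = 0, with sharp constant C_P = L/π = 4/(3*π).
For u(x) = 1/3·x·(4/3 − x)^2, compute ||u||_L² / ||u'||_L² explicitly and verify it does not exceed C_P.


||u||_L² / ||u'||_L² = 2*sqrt(14)/21 < C_P = 4/(3*π).

u(x) = 1/3·x·(4/3 − x)^2, so u'(x) = (3*x - 4)*(9*x - 4)/27.
u(x) = 1/3·x·(4/3 − x)^2 vanishes at x = 0 and x = 4/3, so u ∈ H^1_0(0, 4/3). Differentiate via the product rule and integrate the resulting polynomials term by term.
  ∫_0^4/3 u² dx = ∫_0^4/3 (x^6/9 - 16*x^5/27 + 32*x^4/27 - 256*x^3/243 + 256*x^2/729) dx. Term by term:
    ∫_0^4/3 x^6/9 dx = 16384/137781;  ∫_0^4/3 -16*x^5/27 dx = -32768/59049;  ∫_0^4/3 32*x^4/27 dx = 32768/32805;
    ∫_0^4/3 -256*x^3/243 dx = -16384/19683;  ∫_0^4/3 256*x^2/729 dx = 16384/59049.
  Sum: 16384/137781 − 32768/59049 + 32768/32805 − 16384/19683 + 16384/59049 = 16384/2066715.
  ∫_0^4/3 (u')² dx = ∫_0^4/3 (x^4 - 32*x^3/9 + 352*x^2/81 - 512*x/243 + 256/729) dx. Term by term:
    ∫_0^4/3 x^4 dx = 1024/1215;  ∫_0^4/3 -32*x^3/9 dx = -2048/729;  ∫_0^4/3 352*x^2/81 dx = 22528/6561;
    ∫_0^4/3 -512*x/243 dx = -4096/2187;  ∫_0^4/3 256/729 dx = 1024/2187.
  Sum: 1024/1215 − 2048/729 + 22528/6561 − 4096/2187 + 1024/2187 = 2048/32805.
∫_0^4/3 u² dx = 16384/2066715, so ||u||_L² = 128*sqrt(35)/8505.
∫_0^4/3 (u')² dx = 2048/32805, so ||u'||_L² = 32*sqrt(10)/405.
Ratio ||u||_L² / ||u'||_L² = 2*sqrt(14)/21.
Sharp Poincaré constant on H^1_0(0, 4/3) is C_P = L/π = 4/(3*π), achieved by sin(3*π/4·x).
A polynomial bump cannot attain the sharp Poincaré constant (only the first sine eigenfunction does), so the ratio is strictly less than C_P, consistent with ||u||_L² ≤ C_P ||u'||_L².


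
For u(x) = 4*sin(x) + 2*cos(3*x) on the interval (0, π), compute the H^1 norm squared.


||u||_{H^1(0,π)}^2 = 36*π

u'(x) = -6*sin(3*x) + 4*cos(x).
Expand u² and (u')² and integrate term by term on (0, π), using: for integers n ≥ 1, ∫_0^π sin²(nx) dx = ∫_0^π cos²(nx) dx = π/2; for n ≠ n', ∫_0^π sin(nx)sin(n'x) dx = ∫_0^π cos(nx)cos(n'x) dx = 0; and by product-to-sum, ∫_0^π sin(nx)cos(n'x) dx = ½∫_0^π [sin((n+n')x) + sin((n−n')x)] dx, which is 0 when n+n' is even and 2n/(n²−n'²) when n+n' is odd (it need not vanish on (0, π)).
  u² squared terms: (2)²·∫cos(3x)² dx = 4·π/2 = 2*π;  (4)²·∫sin(x)² dx = 16·π/2 = 8*π.
  u² cross terms: 2·(2)·(4)·∫cos(3x)·sin(x) dx = 16·(0) = 0.
  So ∫_0^π u² dx = 2*π + 8*π + 0 = 10*π.
  (u')² squared terms: (-6)²·∫sin(3x)² dx = 36·π/2 = 18*π;  (4)²·∫cos(x)² dx = 16·π/2 = 8*π.
  (u')² cross terms: 2·(-6)·(4)·∫sin(3x)·cos(x) dx = -48·(0) = 0.
  So ∫_0^π (u')² dx = 18*π + 8*π + 0 = 26*π.
||u||_{H^1}^2 = (10*π) + (26*π) = 36*π.


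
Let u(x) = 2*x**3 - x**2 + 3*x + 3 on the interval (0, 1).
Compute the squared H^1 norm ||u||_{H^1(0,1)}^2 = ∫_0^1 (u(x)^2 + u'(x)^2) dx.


||u||_{H^1}^2 = 8513/210

The H^1 norm (squared) on an interval (0, L) is
  ||u||_{H^1}^2 = ∫_0^L u(x)^2 dx + ∫_0^L u'(x)^2 dx.
Compute u'(x) = 6*x**2 - 2*x + 3.
Then u(x)^2 = 4*x**6 - 4*x**5 + 13*x**4 + 6*x**3 + 3*x**2 + 18*x + 9 and u'(x)^2 = 36*x**4 - 24*x**3 + 40*x**2 - 12*x + 9.
Integrate each monomial from 0 to 1 using ∫_0^1 c·x^n dx = c·1^(n+1)/(n+1):
  ∫_0^1 u(x)^2 dx = ∫_0^1 (4*x^6 - 4*x^5 + 13*x^4 + 6*x^3 + 3*x^2 + 18*x + 9) dx. Term by term:
    ∫_0^1 4*x^6 dx = 4/7;  ∫_0^1 -4*x^5 dx = -2/3;  ∫_0^1 13*x^4 dx = 13/5;
    ∫_0^1 6*x^3 dx = 3/2;  ∫_0^1 3*x^2 dx = 1;  ∫_0^1 18*x dx = 9;
    ∫_0^1 9 dx = 9.
  Sum: 4/7 − 2/3 + 13/5 + 3/2 + 1 + 9 + 9 = 4831/210.
  ∫_0^1 u'(x)^2 dx = ∫_0^1 (36*x^4 - 24*x^3 + 40*x^2 - 12*x + 9) dx. Term by term:
    ∫_0^1 36*x^4 dx = 36/5;  ∫_0^1 -24*x^3 dx = -6;  ∫_0^1 40*x^2 dx = 40/3;
    ∫_0^1 -12*x dx = -6;  ∫_0^1 9 dx = 9.
  Sum: 36/5 − 6 + 40/3 − 6 + 9 = 263/15.
Adding: ||u||_{H^1}^2 = 4831/210 + 263/15 = 8513/210.


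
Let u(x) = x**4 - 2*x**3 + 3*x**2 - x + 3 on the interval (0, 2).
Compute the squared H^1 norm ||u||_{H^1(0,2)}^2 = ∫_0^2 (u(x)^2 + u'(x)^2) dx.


||u||_{H^1}^2 = 54448/315

The H^1 norm (squared) on an interval (0, L) is
  ||u||_{H^1}^2 = ∫_0^L u(x)^2 dx + ∫_0^L u'(x)^2 dx.
Compute u'(x) = 4*x**3 - 6*x**2 + 6*x - 1.
Then u(x)^2 = x**8 - 4*x**7 + 10*x**6 - 14*x**5 + 19*x**4 - 18*x**3 + 19*x**2 - 6*x + 9 and u'(x)^2 = 16*x**6 - 48*x**5 + 84*x**4 - 80*x**3 + 48*x**2 - 12*x + 1.
Integrate each monomial from 0 to 2 using ∫_0^2 c·x^n dx = c·2^(n+1)/(n+1):
  ∫_0^2 u(x)^2 dx = ∫_0^2 (x^8 - 4*x^7 + 10*x^6 - 14*x^5 + 19*x^4 - 18*x^3 + 19*x^2 - 6*x + 9) dx. Term by term:
    ∫_0^2 x^8 dx = 512/9;  ∫_0^2 -4*x^7 dx = -128;  ∫_0^2 10*x^6 dx = 1280/7;
    ∫_0^2 -14*x^5 dx = -448/3;  ∫_0^2 19*x^4 dx = 608/5;  ∫_0^2 -18*x^3 dx = -72;
    ∫_0^2 19*x^2 dx = 152/3;  ∫_0^2 -6*x dx = -12;  ∫_0^2 9 dx = 18.
  Sum: 512/9 − 128 + 1280/7 − 448/3 + 608/5 − 72 + 152/3 − 12 + 18 = 21634/315.
  ∫_0^2 u'(x)^2 dx = ∫_0^2 (16*x^6 - 48*x^5 + 84*x^4 - 80*x^3 + 48*x^2 - 12*x + 1) dx. Term by term:
    ∫_0^2 16*x^6 dx = 2048/7;  ∫_0^2 -48*x^5 dx = -512;  ∫_0^2 84*x^4 dx = 2688/5;
    ∫_0^2 -80*x^3 dx = -320;  ∫_0^2 48*x^2 dx = 128;  ∫_0^2 -12*x dx = -24;
    ∫_0^2 1 dx = 2.
  Sum: 2048/7 − 512 + 2688/5 − 320 + 128 − 24 + 2 = 3646/35.
Adding: ||u||_{H^1}^2 = 21634/315 + 3646/35 = 54448/315.


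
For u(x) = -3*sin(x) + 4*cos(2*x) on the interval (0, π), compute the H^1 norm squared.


||u||_{H^1(0,π)}^2 = 80 + 49*π

u'(x) = -8*sin(2*x) - 3*cos(x).
Expand u² and (u')² and integrate term by term on (0, π), using: for integers n ≥ 1, ∫_0^π sin²(nx) dx = ∫_0^π cos²(nx) dx = π/2; for n ≠ n', ∫_0^π sin(nx)sin(n'x) dx = ∫_0^π cos(nx)cos(n'x) dx = 0; and by product-to-sum, ∫_0^π sin(nx)cos(n'x) dx = ½∫_0^π [sin((n+n')x) + sin((n−n')x)] dx, which is 0 when n+n' is even and 2n/(n²−n'²) when n+n' is odd (it need not vanish on (0, π)).
  u² squared terms: (-3)²·∫sin(x)² dx = 9·π/2 = 9*π/2;  (4)²·∫cos(2x)² dx = 16·π/2 = 8*π.
  u² cross terms: 2·(-3)·(4)·∫sin(x)·cos(2x) dx = -24·(-2/3) = 16.
  So ∫_0^π u² dx = 9*π/2 + 8*π + 16 = 16 + 25*π/2.
  (u')² squared terms: (-8)²·∫sin(2x)² dx = 64·π/2 = 32*π;  (-3)²·∫cos(x)² dx = 9·π/2 = 9*π/2.
  (u')² cross terms: 2·(-8)·(-3)·∫sin(2x)·cos(x) dx = 48·(4/3) = 64.
  So ∫_0^π (u')² dx = 32*π + 9*π/2 + 64 = 64 + 73*π/2.
||u||_{H^1}^2 = (16 + 25*π/2) + (64 + 73*π/2) = 80 + 49*π.


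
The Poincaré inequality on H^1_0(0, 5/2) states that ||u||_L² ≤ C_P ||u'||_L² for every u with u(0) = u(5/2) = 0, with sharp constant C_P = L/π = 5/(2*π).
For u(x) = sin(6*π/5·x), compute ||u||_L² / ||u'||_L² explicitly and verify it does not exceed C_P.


||u||_L² / ||u'||_L² = 5/(6*π) < C_P = 5/(2*π).

u(x) = sin(6*π/5·x), so u'(x) = 6*π*cos(6*π*x/5)/5.
Writing u(x) = A·sin(kπx/L) with A = 1 and k = 3, use ∫_0^L sin²(kπx/L) dx = L/2 and ∫_0^L cos²(kπx/L) dx = L/2.
u² = 1·sin²(6*π/5·x) and (u')² = 36*π^2/25·cos²(6*π/5·x), and each of sin², cos² integrates to L/2 = 5/4 over (0, 5/2).
∫_0^5/2 u² dx = 5/4, so ||u||_L² = sqrt(5)/2.
∫_0^5/2 (u')² dx = 9*π^2/5, so ||u'||_L² = 3*sqrt(5)*π/5.
Ratio ||u||_L² / ||u'||_L² = 5/(6*π).
Sharp Poincaré constant on H^1_0(0, 5/2) is C_P = L/π = 5/(2*π), achieved by sin(2*π/5·x).
This is the k = 3 harmonic; the ratio L/(kπ) is strictly less than C_P = L/π, consistent with the sharp inequality ||u||_L² ≤ C_P ||u'||_L².


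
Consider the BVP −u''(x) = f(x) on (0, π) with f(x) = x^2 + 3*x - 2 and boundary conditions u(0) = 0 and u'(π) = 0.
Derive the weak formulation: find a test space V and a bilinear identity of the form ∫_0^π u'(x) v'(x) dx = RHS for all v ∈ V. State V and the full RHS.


V = {v ∈ H^1(0, π) : v(0) = 0} (test functions vanish at x = 0 where u is specified); weak form: ∫_0^π u'v' dx = ∫_0^π (x^2 + 3*x - 2) v dx for all v ∈ V.

Multiply both sides by a test function v and integrate from 0 to π:
  ∫_0^π −u''(x) v(x) dx = ∫_0^π f(x) v(x) dx.
Integrate the LHS by parts once:
  ∫_0^π −u'' v dx = −[u'(x) v(x)]_0^π + ∫_0^π u'(x) v'(x) dx.
Thus ∫_0^π u'(x) v'(x) dx = ∫_0^π f(x) v(x) dx + [u'(x) v(x)]_0^π.
Choose V so that boundary terms are either known or forced to vanish.
Mixed BC: u(0) = 0 (Dirichlet) and u'(π) = 0 (Neumann). Define V = {v ∈ H^1(0, π) : v(0) = 0}. Then [u' v]_0^π = u'(π)·v(π) − u'(0)·0 = 0.
Weak formulation: find u (satisfying any essential BC) such that ∫_0^π u'(x) v'(x) dx = ∫_0^π f v dx for all v ∈ V (Dirichlet at 0 absorbed into V; the Neumann datum at x = π is zero, so no boundary term remains).
Substituting f(x) = x^2 + 3*x - 2, the right-hand side is ∫_0^π (x^2 + 3*x - 2) v dx.


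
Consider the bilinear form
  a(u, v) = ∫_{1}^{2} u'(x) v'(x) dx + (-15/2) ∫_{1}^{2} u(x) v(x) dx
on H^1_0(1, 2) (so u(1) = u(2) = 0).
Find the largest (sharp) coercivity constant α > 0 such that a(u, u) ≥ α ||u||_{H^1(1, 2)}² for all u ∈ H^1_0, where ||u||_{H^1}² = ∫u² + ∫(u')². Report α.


α = (-15/2 + π^2)/(1 + π^2)

Coercivity of a(·,·) on H^1_0(1, 2) means a(u, u) ≥ α ||u||_{H^1}² for every u ∈ H^1_0.
The interval has length L = 1, and Poincaré/coercivity depend only on L. Here a(u, u) = ∫(u')² + (-15/2)·∫u².
Here c = -15/2 < 0 with |c| < (π/L)² = π^2, so coercivity still holds. The condition a(u,u) ≥ α||u||_{H^1}² reads (1−α)∫(u')² ≥ (α−c)∫u². Any admissible α is ≤ 1 (rapidly oscillating u have ∫u²/∫(u')² → 0), and α = 1 would force 0 ≥ (1−c)∫u², impossible since c < 1; so 1−α > 0. By the sharp Poincaré inequality on H^1_0 of an interval of length L, ∫(u')² ≥ (π/L)²∫u² with equality for the first sine mode sin(π(x−x₀)/L) (x₀ the left endpoint), so the inequality holds for all u iff (1−α)(π/L)² ≥ α − c, i.e. α ≤ ((π/L)² + c)/((π/L)² + 1) = (1 + c(L/π)²)/(1 + (L/π)²). (Direct route, valid since c ≤ 0: Poincaré gives c∫u² ≥ c(L/π)²∫(u')², so a(u,u) ≥ (1 + c(L/π)²)∫(u')², while ||u||_{H^1}² ≤ (1 + (L/π)²)∫(u')²; dividing yields the same α.) With (π/L)² = π^2 and c = -15/2, the largest admissible constant is α = ((π/L)² + c)/((π/L)² + 1).
Simplifying, α = (-15/2 + π^2)/(1 + π^2).


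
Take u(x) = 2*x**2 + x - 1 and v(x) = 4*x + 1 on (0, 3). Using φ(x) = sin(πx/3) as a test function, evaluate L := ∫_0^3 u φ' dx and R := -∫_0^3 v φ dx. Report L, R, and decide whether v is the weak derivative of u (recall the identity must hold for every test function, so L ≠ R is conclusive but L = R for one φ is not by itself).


LHS = -42/π, RHS = -42/π. Yes, v = u' weakly.

u(x) = 2*x**2 + x - 1, classical derivative u'(x) = 4*x + 1.
φ(x) = sin(πx/3), so φ'(x) = π*cos(π*x/3)/3.
Note φ(0) = φ(3) = 0, so the boundary term u·φ vanishes.
LHS = ∫_0^3 u(x) φ'(x) dx = ∫_0^3 (2*π*x^2*cos(π*x/3)/3 + π*x*cos(π*x/3)/3 - π*cos(π*x/3)/3) dx. Term by term:
  ∫_0^3 -π*cos(π*x/3)/3 dx = 0;  ∫_0^3 π*x*cos(π*x/3)/3 dx = -6/π;  ∫_0^3 2*π*x^2*cos(π*x/3)/3 dx = -36/π.
Sum: 0 − 6/π − 36/π = -42/π.
So LHS = -42/π.
∫_0^3 v(x) φ(x) dx = ∫_0^3 (4*x*sin(π*x/3) + sin(π*x/3)) dx. Term by term:
  ∫_0^3 4*x*sin(π*x/3) dx = 36/π;  ∫_0^3 sin(π*x/3) dx = 6/π.
Sum: 36/π + 6/π = 42/π.
So RHS = -∫_0^3 v(x) φ(x) dx = -42/π.
LHS = RHS, so the identity holds for this test φ.
Moreover u is smooth here and v(x) = u'(x) = 4*x + 1 pointwise, so the identity holds for every test function. Hence v is the weak derivative of u.


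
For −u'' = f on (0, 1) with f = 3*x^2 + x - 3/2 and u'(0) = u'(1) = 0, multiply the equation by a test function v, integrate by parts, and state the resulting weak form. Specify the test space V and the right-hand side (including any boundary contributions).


V = H^1(0, 1) (no boundary constraint on v; u is determined up to an additive constant); weak form: ∫_0^1 u'v' dx = ∫_0^1 (3*x^2 + x - 3/2) v dx for all v ∈ V.

Multiply both sides by a test function v and integrate from 0 to 1:
  ∫_0^1 −u''(x) v(x) dx = ∫_0^1 f(x) v(x) dx.
Integrate the LHS by parts once:
  ∫_0^1 −u'' v dx = −[u'(x) v(x)]_0^1 + ∫_0^1 u'(x) v'(x) dx.
Thus ∫_0^1 u'(x) v'(x) dx = ∫_0^1 f(x) v(x) dx + [u'(x) v(x)]_0^1.
Choose V so that boundary terms are either known or forced to vanish.
u has homogeneous Neumann: u'(0) = u'(1) = 0. So [u' v]_0^1 = 0·v(1) − 0·v(0) = 0 for any v; take V = H^1(0, 1).
Weak formulation: find u (satisfying any essential BC) such that ∫_0^1 u'(x) v'(x) dx = ∫_0^1 f v dx for all v ∈ V (homogeneous Neumann, so boundary terms vanish).
Substituting f(x) = 3*x^2 + x - 3/2, the right-hand side is ∫_0^1 (3*x^2 + x - 3/2) v dx.
Compatibility check (pure Neumann): taking v ≡ 1 ∈ V gives 0 = ∫_0^1 f dx + (0) − (0), i.e. ∫_0^1 f dx must equal u'(0) − u'(1) = 0. Indeed ∫_0^1 (3*x^2 + x - 3/2) dx = 0, so the data are compatible. The solution is then unique only up to an additive constant (fix it e.g. by requiring ∫_0^1 u dx = 0).


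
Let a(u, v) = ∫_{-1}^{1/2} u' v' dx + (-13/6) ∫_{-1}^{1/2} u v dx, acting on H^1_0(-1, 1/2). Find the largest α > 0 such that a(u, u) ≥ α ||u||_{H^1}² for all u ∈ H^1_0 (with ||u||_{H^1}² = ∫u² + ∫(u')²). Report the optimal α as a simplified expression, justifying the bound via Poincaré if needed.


α = (-39 + 8*π^2)/(2*(9 + 4*π^2))

Coercivity of a(·,·) on H^1_0(-1, 1/2) means a(u, u) ≥ α ||u||_{H^1}² for every u ∈ H^1_0.
The interval has length L = 3/2, and Poincaré/coercivity depend only on L. Here a(u, u) = ∫(u')² + (-13/6)·∫u².
Here c = -13/6 < 0 with |c| < (π/L)² = 4*π^2/9, so coercivity still holds. The condition a(u,u) ≥ α||u||_{H^1}² reads (1−α)∫(u')² ≥ (α−c)∫u². Any admissible α is ≤ 1 (rapidly oscillating u have ∫u²/∫(u')² → 0), and α = 1 would force 0 ≥ (1−c)∫u², impossible since c < 1; so 1−α > 0. By the sharp Poincaré inequality on H^1_0 of an interval of length L, ∫(u')² ≥ (π/L)²∫u² with equality for the first sine mode sin(π(x−x₀)/L) (x₀ the left endpoint), so the inequality holds for all u iff (1−α)(π/L)² ≥ α − c, i.e. α ≤ ((π/L)² + c)/((π/L)² + 1) = (1 + c(L/π)²)/(1 + (L/π)²). (Direct route, valid since c ≤ 0: Poincaré gives c∫u² ≥ c(L/π)²∫(u')², so a(u,u) ≥ (1 + c(L/π)²)∫(u')², while ||u||_{H^1}² ≤ (1 + (L/π)²)∫(u')²; dividing yields the same α.) With (π/L)² = 4*π^2/9 and c = -13/6, the largest admissible constant is α = ((π/L)² + c)/((π/L)² + 1).
Simplifying, α = (-39 + 8*π^2)/(2*(9 + 4*π^2)).


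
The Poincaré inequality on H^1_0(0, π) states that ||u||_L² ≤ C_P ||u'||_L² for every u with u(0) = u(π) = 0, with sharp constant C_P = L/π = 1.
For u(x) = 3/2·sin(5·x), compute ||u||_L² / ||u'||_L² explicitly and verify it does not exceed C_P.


||u||_L² / ||u'||_L² = 1/5 < C_P = 1.

u(x) = 3/2·sin(5·x), so u'(x) = 15*cos(5*x)/2.
Writing u(x) = A·sin(kπx/L) with A = 3/2 and k = 5, use ∫_0^L sin²(kπx/L) dx = L/2 and ∫_0^L cos²(kπx/L) dx = L/2.
u² = 9/4·sin²(5·x) and (u')² = 225/4·cos²(5·x), and each of sin², cos² integrates to L/2 = π/2 over (0, π).
∫_0^π u² dx = 9*π/8, so ||u||_L² = 3*sqrt(2)*sqrt(π)/4.
∫_0^π (u')² dx = 225*π/8, so ||u'||_L² = 15*sqrt(2)*sqrt(π)/4.
Ratio ||u||_L² / ||u'||_L² = 1/5.
Sharp Poincaré constant on H^1_0(0, π) is C_P = L/π = 1, achieved by sin(x).
This is the k = 5 harmonic; the ratio L/(kπ) is strictly less than C_P = L/π, consistent with the sharp inequality ||u||_L² ≤ C_P ||u'||_L².


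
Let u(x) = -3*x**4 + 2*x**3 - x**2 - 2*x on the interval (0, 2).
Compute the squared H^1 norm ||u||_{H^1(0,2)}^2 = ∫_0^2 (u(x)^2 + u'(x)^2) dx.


||u||_{H^1}^2 = 31192/15

The H^1 norm (squared) on an interval (0, L) is
  ||u||_{H^1}^2 = ∫_0^L u(x)^2 dx + ∫_0^L u'(x)^2 dx.
Compute u'(x) = -12*x**3 + 6*x**2 - 2*x - 2.
Then u(x)^2 = 9*x**8 - 12*x**7 + 10*x**6 + 8*x**5 - 7*x**4 + 4*x**3 + 4*x**2 and u'(x)^2 = 144*x**6 - 144*x**5 + 84*x**4 + 24*x**3 - 20*x**2 + 8*x + 4.
Integrate each monomial from 0 to 2 using ∫_0^2 c·x^n dx = c·2^(n+1)/(n+1):
  ∫_0^2 u(x)^2 dx = ∫_0^2 (9*x^8 - 12*x^7 + 10*x^6 + 8*x^5 - 7*x^4 + 4*x^3 + 4*x^2) dx. Term by term:
    ∫_0^2 9*x^8 dx = 512;  ∫_0^2 -12*x^7 dx = -384;  ∫_0^2 10*x^6 dx = 1280/7;
    ∫_0^2 8*x^5 dx = 256/3;  ∫_0^2 -7*x^4 dx = -224/5;  ∫_0^2 4*x^3 dx = 16;
    ∫_0^2 4*x^2 dx = 32/3.
  Sum: 512 − 384 + 1280/7 + 256/3 − 224/5 + 16 + 32/3 = 13232/35.
  ∫_0^2 u'(x)^2 dx = ∫_0^2 (144*x^6 - 144*x^5 + 84*x^4 + 24*x^3 - 20*x^2 + 8*x + 4) dx. Term by term:
    ∫_0^2 144*x^6 dx = 18432/7;  ∫_0^2 -144*x^5 dx = -1536;  ∫_0^2 84*x^4 dx = 2688/5;
    ∫_0^2 24*x^3 dx = 96;  ∫_0^2 -20*x^2 dx = -160/3;  ∫_0^2 8*x dx = 16;
    ∫_0^2 4 dx = 8.
  Sum: 18432/7 − 1536 + 2688/5 + 96 − 160/3 + 16 + 8 = 178648/105.
Adding: ||u||_{H^1}^2 = 13232/35 + 178648/105 = 31192/15.


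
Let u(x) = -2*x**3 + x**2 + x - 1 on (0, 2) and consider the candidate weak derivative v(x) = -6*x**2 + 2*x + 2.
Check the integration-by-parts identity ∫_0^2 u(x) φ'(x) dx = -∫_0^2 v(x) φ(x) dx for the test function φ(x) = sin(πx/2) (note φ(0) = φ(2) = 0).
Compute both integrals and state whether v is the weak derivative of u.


LHS = -192/π^3 + 36/π, RHS = -192/π^3 + 32/π. No, v is not the weak derivative of u.

u(x) = -2*x**3 + x**2 + x - 1, classical derivative u'(x) = -6*x**2 + 2*x + 1.
φ(x) = sin(πx/2), so φ'(x) = π*cos(π*x/2)/2.
Note φ(0) = φ(2) = 0, so the boundary term u·φ vanishes.
LHS = ∫_0^2 u(x) φ'(x) dx = ∫_0^2 (-π*x^3*cos(π*x/2) + π*x^2*cos(π*x/2)/2 + π*x*cos(π*x/2)/2 - π*cos(π*x/2)/2) dx. Term by term:
  ∫_0^2 -π*cos(π*x/2)/2 dx = 0;  ∫_0^2 π*x*cos(π*x/2)/2 dx = -4/π;  ∫_0^2 π*x^2*cos(π*x/2)/2 dx = -8/π;
  ∫_0^2 -π*x^3*cos(π*x/2) dx = -192/π^3 + 48/π.
Sum: 0 − 4/π − 8/π + -192/π^3 + 48/π = -192/π^3 + 36/π.
So LHS = -192/π^3 + 36/π.
∫_0^2 v(x) φ(x) dx = ∫_0^2 (-6*x^2*sin(π*x/2) + 2*x*sin(π*x/2) + 2*sin(π*x/2)) dx. Term by term:
  ∫_0^2 2*sin(π*x/2) dx = 8/π;  ∫_0^2 -6*x^2*sin(π*x/2) dx = -48/π + 192/π^3;  ∫_0^2 2*x*sin(π*x/2) dx = 8/π.
Sum: 8/π + -48/π + 192/π^3 + 8/π = -32/π + 192/π^3.
So RHS = -∫_0^2 v(x) φ(x) dx = -192/π^3 + 32/π.
LHS − RHS = 4/π ≠ 0, so the identity fails.
(For a valid weak derivative the identity must hold for EVERY test function, in particular this one. The failure shows v is NOT the weak derivative of u.)
Correct weak derivative would be u'(x) = -6*x**2 + 2*x + 1.


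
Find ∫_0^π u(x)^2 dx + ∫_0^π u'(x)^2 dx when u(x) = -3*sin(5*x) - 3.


||u||_{H^1(0,π)}^2 = 36/5 + 126*π

u'(x) = -15*cos(5*x).
Expand u² and (u')² and integrate term by term on (0, π), using: for integers n ≥ 1, ∫_0^π sin²(nx) dx = ∫_0^π cos²(nx) dx = π/2; for n ≠ n', ∫_0^π sin(nx)sin(n'x) dx = ∫_0^π cos(nx)cos(n'x) dx = 0; and by product-to-sum, ∫_0^π sin(nx)cos(n'x) dx = ½∫_0^π [sin((n+n')x) + sin((n−n')x)] dx, which is 0 when n+n' is even and 2n/(n²−n'²) when n+n' is odd (it need not vanish on (0, π)). For the constant mode: ∫_0^π 1 dx = π, ∫_0^π cos(nx) dx = 0, ∫_0^π sin(nx) dx = (1−(−1)^n)/n.
  u² squared terms: (-3)²·∫1 dx = 9·π = 9*π;  (-3)²·∫sin(5x)² dx = 9·π/2 = 9*π/2.
  u² cross terms: 2·(-3)·(-3)·∫1·sin(5x) dx = 18·(2/5) = 36/5.
  So ∫_0^π u² dx = 9*π + 9*π/2 + 36/5 = 36/5 + 27*π/2.
  (u')² squared terms: (-15)²·∫cos(5x)² dx = 225·π/2 = 225*π/2.
  So ∫_0^π (u')² dx = 225*π/2.
||u||_{H^1}^2 = (36/5 + 27*π/2) + (225*π/2) = 36/5 + 126*π.


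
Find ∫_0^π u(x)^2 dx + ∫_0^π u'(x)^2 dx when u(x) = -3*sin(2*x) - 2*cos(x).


||u||_{H^1(0,π)}^2 = 32 + 53*π/2

u'(x) = 2*sin(x) - 6*cos(2*x).
Expand u² and (u')² and integrate term by term on (0, π), using: for integers n ≥ 1, ∫_0^π sin²(nx) dx = ∫_0^π cos²(nx) dx = π/2; for n ≠ n', ∫_0^π sin(nx)sin(n'x) dx = ∫_0^π cos(nx)cos(n'x) dx = 0; and by product-to-sum, ∫_0^π sin(nx)cos(n'x) dx = ½∫_0^π [sin((n+n')x) + sin((n−n')x)] dx, which is 0 when n+n' is even and 2n/(n²−n'²) when n+n' is odd (it need not vanish on (0, π)).
  u² squared terms: (-3)²·∫sin(2x)² dx = 9·π/2 = 9*π/2;  (-2)²·∫cos(x)² dx = 4·π/2 = 2*π.
  u² cross terms: 2·(-3)·(-2)·∫sin(2x)·cos(x) dx = 12·(4/3) = 16.
  So ∫_0^π u² dx = 9*π/2 + 2*π + 16 = 16 + 13*π/2.
  (u')² squared terms: (-6)²·∫cos(2x)² dx = 36·π/2 = 18*π;  (2)²·∫sin(x)² dx = 4·π/2 = 2*π.
  (u')² cross terms: 2·(-6)·(2)·∫cos(2x)·sin(x) dx = -24·(-2/3) = 16.
  So ∫_0^π (u')² dx = 18*π + 2*π + 16 = 16 + 20*π.
||u||_{H^1}^2 = (16 + 13*π/2) + (16 + 20*π) = 32 + 53*π/2.


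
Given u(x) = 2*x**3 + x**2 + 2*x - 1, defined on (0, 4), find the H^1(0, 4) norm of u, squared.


||u||_{H^1}^2 = 494276/21

The H^1 norm (squared) on an interval (0, L) is
  ||u||_{H^1}^2 = ∫_0^L u(x)^2 dx + ∫_0^L u'(x)^2 dx.
Compute u'(x) = 6*x**2 + 2*x + 2.
Then u(x)^2 = 4*x**6 + 4*x**5 + 9*x**4 + 2*x**2 - 4*x + 1 and u'(x)^2 = 36*x**4 + 24*x**3 + 28*x**2 + 8*x + 4.
Integrate each monomial from 0 to 4 using ∫_0^4 c·x^n dx = c·4^(n+1)/(n+1):
  ∫_0^4 u(x)^2 dx = ∫_0^4 (4*x^6 + 4*x^5 + 9*x^4 + 2*x^2 - 4*x + 1) dx. Term by term:
    ∫_0^4 4*x^6 dx = 65536/7;  ∫_0^4 4*x^5 dx = 8192/3;  ∫_0^4 9*x^4 dx = 9216/5;
    ∫_0^4 2*x^2 dx = 128/3;  ∫_0^4 -4*x dx = -32;  ∫_0^4 1 dx = 4.
  Sum: 65536/7 + 8192/3 + 9216/5 + 128/3 − 32 + 4 = 1464836/105.
  ∫_0^4 u'(x)^2 dx = ∫_0^4 (36*x^4 + 24*x^3 + 28*x^2 + 8*x + 4) dx. Term by term:
    ∫_0^4 36*x^4 dx = 36864/5;  ∫_0^4 24*x^3 dx = 1536;  ∫_0^4 28*x^2 dx = 1792/3;
    ∫_0^4 8*x dx = 64;  ∫_0^4 4 dx = 16.
  Sum: 36864/5 + 1536 + 1792/3 + 64 + 16 = 143792/15.
Adding: ||u||_{H^1}^2 = 1464836/105 + 143792/15 = 494276/21.


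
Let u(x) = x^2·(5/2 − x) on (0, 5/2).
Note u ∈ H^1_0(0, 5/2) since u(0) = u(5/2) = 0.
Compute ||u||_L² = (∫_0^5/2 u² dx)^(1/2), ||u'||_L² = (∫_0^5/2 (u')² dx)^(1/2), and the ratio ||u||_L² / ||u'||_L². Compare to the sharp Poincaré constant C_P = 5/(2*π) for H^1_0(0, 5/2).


||u||_L² / ||u'||_L² = 5*sqrt(14)/28 < C_P = 5/(2*π).

u(x) = x^2·(5/2 − x), so u'(x) = x*(5 - 3*x).
u(x) = x^2·(5/2 − x) vanishes at x = 0 and x = 5/2, so u ∈ H^1_0(0, 5/2). Differentiate via the product rule and integrate the resulting polynomials term by term.
  ∫_0^5/2 u² dx = ∫_0^5/2 (x^6 - 5*x^5 + 25*x^4/4) dx. Term by term:
    ∫_0^5/2 x^6 dx = 78125/896;  ∫_0^5/2 -5*x^5 dx = -78125/384;  ∫_0^5/2 25*x^4/4 dx = 15625/128.
  Sum: 78125/896 − 78125/384 + 15625/128 = 15625/2688.
  ∫_0^5/2 (u')² dx = ∫_0^5/2 (9*x^4 - 30*x^3 + 25*x^2) dx. Term by term:
    ∫_0^5/2 9*x^4 dx = 5625/32;  ∫_0^5/2 -30*x^3 dx = -9375/32;  ∫_0^5/2 25*x^2 dx = 3125/24.
  Sum: 5625/32 − 9375/32 + 3125/24 = 625/48.
∫_0^5/2 u² dx = 15625/2688, so ||u||_L² = 125*sqrt(42)/336.
∫_0^5/2 (u')² dx = 625/48, so ||u'||_L² = 25*sqrt(3)/12.
Ratio ||u||_L² / ||u'||_L² = 5*sqrt(14)/28.
Sharp Poincaré constant on H^1_0(0, 5/2) is C_P = L/π = 5/(2*π), achieved by sin(2*π/5·x).
A polynomial bump cannot attain the sharp Poincaré constant (only the first sine eigenfunction does), so the ratio is strictly less than C_P, consistent with ||u||_L² ≤ C_P ||u'||_L².


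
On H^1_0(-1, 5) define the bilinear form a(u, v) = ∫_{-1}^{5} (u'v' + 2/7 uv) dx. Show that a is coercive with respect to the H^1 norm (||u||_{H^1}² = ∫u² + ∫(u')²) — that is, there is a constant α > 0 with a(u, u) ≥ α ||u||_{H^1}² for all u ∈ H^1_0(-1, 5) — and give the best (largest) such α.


α = (π^2 + 72/7)/(π^2 + 36)

Coercivity of a(·,·) on H^1_0(-1, 5) means a(u, u) ≥ α ||u||_{H^1}² for every u ∈ H^1_0.
The interval has length L = 6, and Poincaré/coercivity depend only on L. Here a(u, u) = ∫(u')² + (2/7)·∫u².
Here 0 < c = 2/7 < 1. The condition a(u,u) ≥ α||u||_{H^1}² reads (1−α)∫(u')² ≥ (α−c)∫u². Any admissible α is ≤ 1 (rapidly oscillating u have ∫u²/∫(u')² → 0), and α = 1 would force 0 ≥ (1−c)∫u², impossible since c < 1; so 1−α > 0. By the sharp Poincaré inequality on H^1_0 of an interval of length L, ∫(u')² ≥ (π/L)²∫u² with equality for the first sine mode sin(π(x−x₀)/L) (x₀ the left endpoint), so the inequality holds for all u iff (1−α)(π/L)² ≥ α − c, i.e. α ≤ ((π/L)² + c)/((π/L)² + 1) = (1 + c(L/π)²)/(1 + (L/π)²). With (π/L)² = π^2/36 and c = 2/7, the largest admissible constant is α = ((π/L)² + c)/((π/L)² + 1).
Simplifying, α = (π^2 + 72/7)/(π^2 + 36).


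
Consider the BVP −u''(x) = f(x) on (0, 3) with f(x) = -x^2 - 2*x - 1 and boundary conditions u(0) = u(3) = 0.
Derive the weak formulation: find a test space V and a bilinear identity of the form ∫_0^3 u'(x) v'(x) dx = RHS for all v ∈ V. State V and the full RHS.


V = H^1_0(0, 3) (so v(0) = v(3) = 0); weak form: ∫_0^3 u'v' dx = ∫_0^3 (-x^2 - 2*x - 1) v dx for all v ∈ V.

Multiply both sides by a test function v and integrate from 0 to 3:
  ∫_0^3 −u''(x) v(x) dx = ∫_0^3 f(x) v(x) dx.
Integrate the LHS by parts once:
  ∫_0^3 −u'' v dx = −[u'(x) v(x)]_0^3 + ∫_0^3 u'(x) v'(x) dx.
Thus ∫_0^3 u'(x) v'(x) dx = ∫_0^3 f(x) v(x) dx + [u'(x) v(x)]_0^3.
Choose V so that boundary terms are either known or forced to vanish.
u is Dirichlet: u(0) = u(3) = 0. Let V = H^1_0(0, 3); then v(0) = v(3) = 0, and [u' v]_0^3 = 0.
Weak formulation: find u (satisfying any essential BC) such that ∫_0^3 u'(x) v'(x) dx = ∫_0^3 f v dx for all v ∈ V.
Substituting f(x) = -x^2 - 2*x - 1, the right-hand side is ∫_0^3 (-x^2 - 2*x - 1) v dx.


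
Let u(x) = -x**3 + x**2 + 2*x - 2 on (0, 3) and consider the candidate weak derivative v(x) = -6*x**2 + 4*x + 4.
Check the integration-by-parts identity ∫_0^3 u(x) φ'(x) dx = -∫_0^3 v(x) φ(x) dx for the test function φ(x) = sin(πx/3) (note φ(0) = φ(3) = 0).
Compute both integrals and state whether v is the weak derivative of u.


LHS = -324/π^3 + 51/π, RHS = -648/π^3 + 102/π. No, v is not the weak derivative of u.

u(x) = -x**3 + x**2 + 2*x - 2, classical derivative u'(x) = -3*x**2 + 2*x + 2.
φ(x) = sin(πx/3), so φ'(x) = π*cos(π*x/3)/3.
Note φ(0) = φ(3) = 0, so the boundary term u·φ vanishes.
LHS = ∫_0^3 u(x) φ'(x) dx = ∫_0^3 (-π*x^3*cos(π*x/3)/3 + π*x^2*cos(π*x/3)/3 + 2*π*x*cos(π*x/3)/3 - 2*π*cos(π*x/3)/3) dx. Term by term:
  ∫_0^3 -2*π*cos(π*x/3)/3 dx = 0;  ∫_0^3 -π*x^3*cos(π*x/3)/3 dx = -324/π^3 + 81/π;  ∫_0^3 π*x^2*cos(π*x/3)/3 dx = -18/π;
  ∫_0^3 2*π*x*cos(π*x/3)/3 dx = -12/π.
Sum: 0 + -324/π^3 + 81/π − 18/π − 12/π = -324/π^3 + 51/π.
So LHS = -324/π^3 + 51/π.
∫_0^3 v(x) φ(x) dx = ∫_0^3 (-6*x^2*sin(π*x/3) + 4*x*sin(π*x/3) + 4*sin(π*x/3)) dx. Term by term:
  ∫_0^3 4*sin(π*x/3) dx = 24/π;  ∫_0^3 -6*x^2*sin(π*x/3) dx = -162/π + 648/π^3;  ∫_0^3 4*x*sin(π*x/3) dx = 36/π.
Sum: 24/π + -162/π + 648/π^3 + 36/π = -102/π + 648/π^3.
So RHS = -∫_0^3 v(x) φ(x) dx = -648/π^3 + 102/π.
LHS − RHS = -51/π + 324/π^3 ≠ 0, so the identity fails.
(For a valid weak derivative the identity must hold for EVERY test function, in particular this one. The failure shows v is NOT the weak derivative of u.)
Correct weak derivative would be u'(x) = -3*x**2 + 2*x + 2.


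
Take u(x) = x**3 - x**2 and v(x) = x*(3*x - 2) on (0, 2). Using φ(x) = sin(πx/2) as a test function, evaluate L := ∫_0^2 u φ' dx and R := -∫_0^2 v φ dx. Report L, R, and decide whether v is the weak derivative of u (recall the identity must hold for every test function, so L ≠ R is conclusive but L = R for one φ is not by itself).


LHS = -16/π + 96/π^3, RHS = -16/π + 96/π^3. Yes, v = u' weakly.

u(x) = x**3 - x**2, classical derivative u'(x) = 3*x**2 - 2*x.
φ(x) = sin(πx/2), so φ'(x) = π*cos(π*x/2)/2.
Note φ(0) = φ(2) = 0, so the boundary term u·φ vanishes.
LHS = ∫_0^2 u(x) φ'(x) dx = ∫_0^2 (π*x^3*cos(π*x/2)/2 - π*x^2*cos(π*x/2)/2) dx. Term by term:
  ∫_0^2 π*x^3*cos(π*x/2)/2 dx = -24/π + 96/π^3;  ∫_0^2 -π*x^2*cos(π*x/2)/2 dx = 8/π.
Sum: -24/π + 96/π^3 + 8/π = -16/π + 96/π^3.
So LHS = -16/π + 96/π^3.
∫_0^2 v(x) φ(x) dx = ∫_0^2 (3*x^2*sin(π*x/2) - 2*x*sin(π*x/2)) dx. Term by term:
  ∫_0^2 -2*x*sin(π*x/2) dx = -8/π;  ∫_0^2 3*x^2*sin(π*x/2) dx = -96/π^3 + 24/π.
Sum: -8/π + -96/π^3 + 24/π = -96/π^3 + 16/π.
So RHS = -∫_0^2 v(x) φ(x) dx = -16/π + 96/π^3.
LHS = RHS, so the identity holds for this test φ.
Moreover u is smooth here and v(x) = u'(x) = 3*x**2 - 2*x pointwise, so the identity holds for every test function. Hence v is the weak derivative of u.


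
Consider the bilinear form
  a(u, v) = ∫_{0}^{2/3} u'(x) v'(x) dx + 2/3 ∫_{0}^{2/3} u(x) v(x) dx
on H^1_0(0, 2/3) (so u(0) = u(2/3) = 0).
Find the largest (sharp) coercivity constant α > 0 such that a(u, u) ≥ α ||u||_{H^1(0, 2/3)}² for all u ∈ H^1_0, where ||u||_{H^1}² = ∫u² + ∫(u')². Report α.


α = (8 + 27*π^2)/(3*(4 + 9*π^2))

Coercivity of a(·,·) on H^1_0(0, 2/3) means a(u, u) ≥ α ||u||_{H^1}² for every u ∈ H^1_0.
The interval has length L = 2/3, and Poincaré/coercivity depend only on L. Here a(u, u) = ∫(u')² + (2/3)·∫u².
Here 0 < c = 2/3 < 1. The condition a(u,u) ≥ α||u||_{H^1}² reads (1−α)∫(u')² ≥ (α−c)∫u². Any admissible α is ≤ 1 (rapidly oscillating u have ∫u²/∫(u')² → 0), and α = 1 would force 0 ≥ (1−c)∫u², impossible since c < 1; so 1−α > 0. By the sharp Poincaré inequality on H^1_0 of an interval of length L, ∫(u')² ≥ (π/L)²∫u² with equality for the first sine mode sin(π(x−x₀)/L) (x₀ the left endpoint), so the inequality holds for all u iff (1−α)(π/L)² ≥ α − c, i.e. α ≤ ((π/L)² + c)/((π/L)² + 1) = (1 + c(L/π)²)/(1 + (L/π)²). With (π/L)² = 9*π^2/4 and c = 2/3, the largest admissible constant is α = ((π/L)² + c)/((π/L)² + 1).
Simplifying, α = (8 + 27*π^2)/(3*(4 + 9*π^2)).


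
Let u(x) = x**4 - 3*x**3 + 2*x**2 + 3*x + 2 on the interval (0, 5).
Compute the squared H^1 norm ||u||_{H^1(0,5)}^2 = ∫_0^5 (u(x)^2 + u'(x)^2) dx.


||u||_{H^1}^2 = 25476155/252

The H^1 norm (squared) on an interval (0, L) is
  ||u||_{H^1}^2 = ∫_0^L u(x)^2 dx + ∫_0^L u'(x)^2 dx.
Compute u'(x) = 4*x**3 - 9*x**2 + 4*x + 3.
Then u(x)^2 = x**8 - 6*x**7 + 13*x**6 - 6*x**5 - 10*x**4 + 17*x**2 + 12*x + 4 and u'(x)^2 = 16*x**6 - 72*x**5 + 113*x**4 - 48*x**3 - 38*x**2 + 24*x + 9.
Integrate each monomial from 0 to 5 using ∫_0^5 c·x^n dx = c·5^(n+1)/(n+1):
  ∫_0^5 u(x)^2 dx = ∫_0^5 (x^8 - 6*x^7 + 13*x^6 - 6*x^5 - 10*x^4 + 17*x^2 + 12*x + 4) dx. Term by term:
    ∫_0^5 x^8 dx = 1953125/9;  ∫_0^5 -6*x^7 dx = -1171875/4;  ∫_0^5 13*x^6 dx = 1015625/7;
    ∫_0^5 -6*x^5 dx = -15625;  ∫_0^5 -10*x^4 dx = -6250;  ∫_0^5 17*x^2 dx = 2125/3;
    ∫_0^5 12*x dx = 150;  ∫_0^5 4 dx = 20.
  Sum: 1953125/9 − 1171875/4 + 1015625/7 − 15625 − 6250 + 2125/3 + 150 + 20 = 12130715/252.
  ∫_0^5 u'(x)^2 dx = ∫_0^5 (16*x^6 - 72*x^5 + 113*x^4 - 48*x^3 - 38*x^2 + 24*x + 9) dx. Term by term:
    ∫_0^5 16*x^6 dx = 1250000/7;  ∫_0^5 -72*x^5 dx = -187500;  ∫_0^5 113*x^4 dx = 70625;
    ∫_0^5 -48*x^3 dx = -7500;  ∫_0^5 -38*x^2 dx = -4750/3;  ∫_0^5 24*x dx = 300;
    ∫_0^5 9 dx = 45.
  Sum: 1250000/7 − 187500 + 70625 − 7500 − 4750/3 + 300 + 45 = 1112120/21.
Adding: ||u||_{H^1}^2 = 12130715/252 + 1112120/21 = 25476155/252.


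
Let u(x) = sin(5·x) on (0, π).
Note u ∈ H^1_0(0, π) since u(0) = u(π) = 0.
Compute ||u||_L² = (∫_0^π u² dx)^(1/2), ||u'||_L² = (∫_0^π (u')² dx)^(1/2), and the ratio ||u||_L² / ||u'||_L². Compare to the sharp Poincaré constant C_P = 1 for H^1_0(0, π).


||u||_L² / ||u'||_L² = 1/5 < C_P = 1.

u(x) = sin(5·x), so u'(x) = 5*cos(5*x).
Writing u(x) = A·sin(kπx/L) with A = 1 and k = 5, use ∫_0^L sin²(kπx/L) dx = L/2 and ∫_0^L cos²(kπx/L) dx = L/2.
u² = 1·sin²(5·x) and (u')² = 25·cos²(5·x), and each of sin², cos² integrates to L/2 = π/2 over (0, π).
∫_0^π u² dx = π/2, so ||u||_L² = sqrt(2)*sqrt(π)/2.
∫_0^π (u')² dx = 25*π/2, so ||u'||_L² = 5*sqrt(2)*sqrt(π)/2.
Ratio ||u||_L² / ||u'||_L² = 1/5.
Sharp Poincaré constant on H^1_0(0, π) is C_P = L/π = 1, achieved by sin(x).
This is the k = 5 harmonic; the ratio L/(kπ) is strictly less than C_P = L/π, consistent with the sharp inequality ||u||_L² ≤ C_P ||u'||_L².


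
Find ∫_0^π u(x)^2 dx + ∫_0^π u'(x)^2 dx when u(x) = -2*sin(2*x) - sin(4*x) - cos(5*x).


||u||_{H^1(0,π)}^2 = -4160/63 + 63*π/2

u'(x) = 5*sin(5*x) - 4*cos(2*x) - 4*cos(4*x).
Expand u² and (u')² and integrate term by term on (0, π), using: for integers n ≥ 1, ∫_0^π sin²(nx) dx = ∫_0^π cos²(nx) dx = π/2; for n ≠ n', ∫_0^π sin(nx)sin(n'x) dx = ∫_0^π cos(nx)cos(n'x) dx = 0; and by product-to-sum, ∫_0^π sin(nx)cos(n'x) dx = ½∫_0^π [sin((n+n')x) + sin((n−n')x)] dx, which is 0 when n+n' is even and 2n/(n²−n'²) when n+n' is odd (it need not vanish on (0, π)).
  u² squared terms: (-1)²·∫cos(5x)² dx = 1·π/2 = π/2;  (-1)²·∫sin(4x)² dx = 1·π/2 = π/2;  (-2)²·∫sin(2x)² dx = 4·π/2 = 2*π.
  u² cross terms: 2·(-1)·(-1)·∫cos(5x)·sin(4x) dx = 2·(-8/9) = -16/9;  2·(-1)·(-2)·∫cos(5x)·sin(2x) dx = 4·(-4/21) = -16/21;  2·(-1)·(-2)·∫sin(4x)·sin(2x) dx = 4·(0) = 0.
  So ∫_0^π u² dx = π/2 + π/2 + 2*π − 16/9 − 16/21 + 0 = -160/63 + 3*π.
  (u')² squared terms: (-4)²·∫cos(2x)² dx = 16·π/2 = 8*π;  (-4)²·∫cos(4x)² dx = 16·π/2 = 8*π;  (5)²·∫sin(5x)² dx = 25·π/2 = 25*π/2.
  (u')² cross terms: 2·(-4)·(-4)·∫cos(2x)·cos(4x) dx = 32·(0) = 0;  2·(-4)·(5)·∫cos(2x)·sin(5x) dx = -40·(10/21) = -400/21;  2·(-4)·(5)·∫cos(4x)·sin(5x) dx = -40·(10/9) = -400/9.
  So ∫_0^π (u')² dx = 8*π + 8*π + 25*π/2 + 0 − 400/21 − 400/9 = -4000/63 + 57*π/2.
||u||_{H^1}^2 = (-160/63 + 3*π) + (-4000/63 + 57*π/2) = -4160/63 + 63*π/2.


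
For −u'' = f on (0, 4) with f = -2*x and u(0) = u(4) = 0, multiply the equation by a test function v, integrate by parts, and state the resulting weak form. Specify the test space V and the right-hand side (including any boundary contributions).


V = H^1_0(0, 4) (so v(0) = v(4) = 0); weak form: ∫_0^4 u'v' dx = ∫_0^4 (-2*x) v dx for all v ∈ V.

Multiply both sides by a test function v and integrate from 0 to 4:
  ∫_0^4 −u''(x) v(x) dx = ∫_0^4 f(x) v(x) dx.
Integrate the LHS by parts once:
  ∫_0^4 −u'' v dx = −[u'(x) v(x)]_0^4 + ∫_0^4 u'(x) v'(x) dx.
Thus ∫_0^4 u'(x) v'(x) dx = ∫_0^4 f(x) v(x) dx + [u'(x) v(x)]_0^4.
Choose V so that boundary terms are either known or forced to vanish.
u is Dirichlet: u(0) = u(4) = 0. Let V = H^1_0(0, 4); then v(0) = v(4) = 0, and [u' v]_0^4 = 0.
Weak formulation: find u (satisfying any essential BC) such that ∫_0^4 u'(x) v'(x) dx = ∫_0^4 f v dx for all v ∈ V.
Substituting f(x) = -2*x, the right-hand side is ∫_0^4 (-2*x) v dx.


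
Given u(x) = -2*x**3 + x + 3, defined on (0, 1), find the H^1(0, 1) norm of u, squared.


||u||_{H^1}^2 = 1397/105

The H^1 norm (squared) on an interval (0, L) is
  ||u||_{H^1}^2 = ∫_0^L u(x)^2 dx + ∫_0^L u'(x)^2 dx.
Compute u'(x) = 1 - 6*x**2.
Then u(x)^2 = 4*x**6 - 4*x**4 - 12*x**3 + x**2 + 6*x + 9 and u'(x)^2 = 36*x**4 - 12*x**2 + 1.
Integrate each monomial from 0 to 1 using ∫_0^1 c·x^n dx = c·1^(n+1)/(n+1):
  ∫_0^1 u(x)^2 dx = ∫_0^1 (4*x^6 - 4*x^4 - 12*x^3 + x^2 + 6*x + 9) dx. Term by term:
    ∫_0^1 4*x^6 dx = 4/7;  ∫_0^1 -4*x^4 dx = -4/5;  ∫_0^1 -12*x^3 dx = -3;
    ∫_0^1 x^2 dx = 1/3;  ∫_0^1 6*x dx = 3;  ∫_0^1 9 dx = 9.
  Sum: 4/7 − 4/5 − 3 + 1/3 + 3 + 9 = 956/105.
  ∫_0^1 u'(x)^2 dx = ∫_0^1 (36*x^4 - 12*x^2 + 1) dx. Term by term:
    ∫_0^1 36*x^4 dx = 36/5;  ∫_0^1 -12*x^2 dx = -4;  ∫_0^1 1 dx = 1.
  Sum: 36/5 − 4 + 1 = 21/5.
Adding: ||u||_{H^1}^2 = 956/105 + 21/5 = 1397/105.


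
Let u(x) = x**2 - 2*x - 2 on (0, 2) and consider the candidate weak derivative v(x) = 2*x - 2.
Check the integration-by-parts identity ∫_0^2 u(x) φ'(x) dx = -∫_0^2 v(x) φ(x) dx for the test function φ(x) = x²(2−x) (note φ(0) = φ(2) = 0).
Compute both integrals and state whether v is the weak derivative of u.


LHS = -8/15, RHS = -8/15. Yes, v = u' weakly.

u(x) = x**2 - 2*x - 2, classical derivative u'(x) = 2*x - 2.
φ(x) = x²(2−x), so φ'(x) = x*(4 - 3*x).
Note φ(0) = φ(2) = 0, so the boundary term u·φ vanishes.
LHS = ∫_0^2 u(x) φ'(x) dx = ∫_0^2 (-3*x^4 + 10*x^3 - 2*x^2 - 8*x) dx. Term by term:
  ∫_0^2 -3*x^4 dx = -96/5;  ∫_0^2 10*x^3 dx = 40;  ∫_0^2 -2*x^2 dx = -16/3;
  ∫_0^2 -8*x dx = -16.
Sum: -96/5 + 40 − 16/3 − 16 = -8/15.
So LHS = -8/15.
∫_0^2 v(x) φ(x) dx = ∫_0^2 (-2*x^4 + 6*x^3 - 4*x^2) dx. Term by term:
  ∫_0^2 -2*x^4 dx = -64/5;  ∫_0^2 6*x^3 dx = 24;  ∫_0^2 -4*x^2 dx = -32/3.
Sum: -64/5 + 24 − 32/3 = 8/15.
So RHS = -∫_0^2 v(x) φ(x) dx = -8/15.
LHS = RHS, so the identity holds for this test φ.
Moreover u is smooth here and v(x) = u'(x) = 2*x - 2 pointwise, so the identity holds for every test function. Hence v is the weak derivative of u.
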